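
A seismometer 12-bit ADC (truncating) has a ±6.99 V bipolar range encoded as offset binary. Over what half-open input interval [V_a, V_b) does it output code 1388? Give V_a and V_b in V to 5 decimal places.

LSB = 13.98/2^12 = 3.413 mV.
V_a = V_low + 1388·LSB = -2.25264 V; V_b = V_low + 1389·LSB = -2.24922 V.

[-2.25264 V, -2.24922 V)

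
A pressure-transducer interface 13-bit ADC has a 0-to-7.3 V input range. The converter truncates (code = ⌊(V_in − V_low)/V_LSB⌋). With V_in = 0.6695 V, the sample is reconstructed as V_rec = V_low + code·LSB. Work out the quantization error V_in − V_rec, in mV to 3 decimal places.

0.274 mV

LSB = 7.3/2^13 = 0.891 mV.
(0.6695 − 0)/0.000891113 = 751.3074; ⌊·⌋ gives code 751.
Reconstructed: 0.66922607 V.
V_in − V_rec = 0.000273926 V = 0.274 mV.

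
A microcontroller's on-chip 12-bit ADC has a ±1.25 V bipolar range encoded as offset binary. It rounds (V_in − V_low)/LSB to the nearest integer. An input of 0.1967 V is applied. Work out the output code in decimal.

LSB = 2.5 V / 4096 = 0.610 mV.
(0.1967 − (−1.25)) / 0.000610352 = 2370.273 LSBs.
round(2370.273) = 2370.

code 2370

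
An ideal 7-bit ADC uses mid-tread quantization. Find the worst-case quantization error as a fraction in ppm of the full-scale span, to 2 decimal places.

Rounding → worst-case error = ½ LSB = V_FS/2^8, so 1e+06/256 = 3906.25 ppm of full scale.

3906.25 ppm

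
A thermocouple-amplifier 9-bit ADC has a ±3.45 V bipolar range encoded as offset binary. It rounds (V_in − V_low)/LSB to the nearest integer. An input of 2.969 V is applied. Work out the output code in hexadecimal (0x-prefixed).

LSB = 6.9 V / 512 = 13.477 mV.
(V_in − V_low)/LSB = (2.969 − (−3.45)) / 0.0134766 = 476.308.
Round → code 476.
In hexadecimal (0x-prefixed): 0x1DC.

code 0x1DC (decimal 476)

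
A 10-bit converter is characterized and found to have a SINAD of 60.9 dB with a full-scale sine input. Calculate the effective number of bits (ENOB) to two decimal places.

ENOB = (SINAD − 1.76) / 6.02 = (60.9 − 1.76)/6.02 = 9.824.

9.82 bits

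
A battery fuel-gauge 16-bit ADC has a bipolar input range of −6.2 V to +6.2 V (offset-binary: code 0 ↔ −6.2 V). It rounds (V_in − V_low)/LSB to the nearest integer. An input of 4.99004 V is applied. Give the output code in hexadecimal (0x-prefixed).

code 0xE705 (decimal 59141)

With 65536 levels over 12.4 V, one step is 189.21 µV.
Input sits at 59141.166 steps above V_low.
Round → code 59141.
In hexadecimal (0x-prefixed): 0xE705.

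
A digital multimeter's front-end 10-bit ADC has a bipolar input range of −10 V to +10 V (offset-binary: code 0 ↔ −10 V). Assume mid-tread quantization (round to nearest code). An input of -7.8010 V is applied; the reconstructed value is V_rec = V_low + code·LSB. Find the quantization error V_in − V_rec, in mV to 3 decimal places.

-8.031 mV

Step size: 20 V ÷ 2^10 = 19.531 mV.
(-7.8010 − (−10))/0.0195312 = 112.5888; round gives code 113.
Reconstructed: -7.7929688 V.
Difference: -0.00803125 V → -8.031 mV.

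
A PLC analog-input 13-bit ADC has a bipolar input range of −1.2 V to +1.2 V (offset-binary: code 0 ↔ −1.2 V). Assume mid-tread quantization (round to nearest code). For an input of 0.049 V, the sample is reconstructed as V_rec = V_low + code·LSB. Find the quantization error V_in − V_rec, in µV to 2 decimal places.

74.22 µV

One LSB is 2.4 V / 8192 = 292.97 µV.
(V_in − V_low)/LSB = (0.049 − (−1.2))/0.000292969 = 4263.2533 → code 4263 (round).
V_rec = (−1.2) + 4263·0.000292969 = 0.048925781 V.
Difference: 7.42187e-05 V → 74.22 µV.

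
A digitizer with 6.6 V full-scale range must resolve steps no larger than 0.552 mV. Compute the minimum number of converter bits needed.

Number of steps required ≥ 6.6 V / 0.552 mV = 11956.52.
Need 2^N ≥ 11956.52; 2^13 = 8192, 2^14 = 16384.
Minimum N = 14.

14 bits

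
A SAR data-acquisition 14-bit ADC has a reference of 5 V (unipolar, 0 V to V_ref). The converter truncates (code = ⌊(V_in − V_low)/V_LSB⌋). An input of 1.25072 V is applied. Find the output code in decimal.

code 4098

Full-scale span = 5 V; LSB = 5/2^14 = 305.18 µV.
(V_in − V_low)/LSB = (1.25072 − 0) / 0.000305176 = 4098.359.
⌊·⌋(4098.359) = 4098.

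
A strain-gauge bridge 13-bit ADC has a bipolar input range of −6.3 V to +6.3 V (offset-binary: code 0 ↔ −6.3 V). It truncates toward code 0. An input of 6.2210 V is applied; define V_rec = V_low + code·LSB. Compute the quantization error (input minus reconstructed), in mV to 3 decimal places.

0.980 mV

Step size: 12.6 V ÷ 2^13 = 1.538 mV.
Scaled input = 8140.6375 LSBs, so code = 8140.
V_rec = (−6.3) + 8140·0.00153809 = 6.2200195 V.
Difference: 0.000980469 V → 0.980 mV.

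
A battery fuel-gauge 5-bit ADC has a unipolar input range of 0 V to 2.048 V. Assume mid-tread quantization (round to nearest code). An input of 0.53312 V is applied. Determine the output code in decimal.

LSB = 2.048 V / 32 = 64.000 mV.
(0.53312 − 0) / 0.064 = 8.330 LSBs.
Round → code 8.

code 8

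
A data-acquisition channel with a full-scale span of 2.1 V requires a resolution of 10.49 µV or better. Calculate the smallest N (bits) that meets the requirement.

Number of steps required ≥ 2.1 V / 10.49 µV = 200190.66.
Need 2^N ≥ 200190.66; 2^17 = 131072, 2^18 = 262144.
Minimum N = 18.

18 bits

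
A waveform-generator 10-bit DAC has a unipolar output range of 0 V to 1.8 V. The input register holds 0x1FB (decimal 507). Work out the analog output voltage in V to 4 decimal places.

0.8912 V

LSB = 1.8 V / 2^10 = 1.758 mV.
Code 0x1FB = 507 decimal.
V_out = 0 + 507 × 0.00175781 V = 0.891211 V.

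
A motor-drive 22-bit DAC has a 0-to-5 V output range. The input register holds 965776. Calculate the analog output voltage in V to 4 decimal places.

LSB = 5 V / 2^22 = 1.19 µV.
V_out = 0 + 965776 × 1.19209e-06 V = 1.15129 V.

1.1513 V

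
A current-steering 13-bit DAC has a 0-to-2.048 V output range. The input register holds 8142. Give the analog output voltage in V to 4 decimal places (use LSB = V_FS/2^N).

2.0355 V

LSB = 2.048 V / 2^13 = 250.00 µV.
V_out = 0 + 8142 × 0.00025 V = 2.0355 V.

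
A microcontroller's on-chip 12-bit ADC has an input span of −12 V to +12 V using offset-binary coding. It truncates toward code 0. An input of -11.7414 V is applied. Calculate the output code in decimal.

LSB = 24 V / 4096 = 5.859 mV.
(-11.7414 − (−12)) / 0.00585938 = 44.134 LSBs.
⌊·⌋(44.134) = 44.

code 44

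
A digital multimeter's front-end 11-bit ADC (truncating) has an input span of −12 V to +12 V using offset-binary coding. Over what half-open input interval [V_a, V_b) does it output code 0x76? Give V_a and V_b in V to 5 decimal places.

LSB = 24/2^11 = 11.719 mV.
Code 0x76 = 118 decimal.
V_a = V_low + 118·LSB = -10.6172 V; V_b = V_low + 119·LSB = -10.6055 V.

[-10.61719 V, -10.60547 V)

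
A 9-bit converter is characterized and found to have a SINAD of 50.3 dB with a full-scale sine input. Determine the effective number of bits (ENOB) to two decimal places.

ENOB = (SINAD − 1.76) / 6.02 = (50.3 − 1.76)/6.02 = 8.063.

8.06 bits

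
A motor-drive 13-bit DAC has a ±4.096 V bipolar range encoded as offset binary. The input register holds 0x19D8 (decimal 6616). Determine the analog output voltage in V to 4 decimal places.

LSB = 8.192 V / 2^13 = 1.000 mV.
Code 0x19D8 = 6616 decimal.
V_out = (−4.096) + 6616 × 0.001 V = 2.52 V.

2.5200 V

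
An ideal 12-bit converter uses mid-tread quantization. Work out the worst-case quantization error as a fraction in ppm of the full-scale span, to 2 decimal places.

Rounding → worst-case error = ½ LSB = V_FS/2^13, so 1e+06/8192 = 122.07 ppm of full scale.

122.07 ppm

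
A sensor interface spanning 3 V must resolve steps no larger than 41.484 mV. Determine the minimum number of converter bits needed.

Number of steps required ≥ 3 V / 41.484 mV = 72.32.
Need 2^N ≥ 72.32; 2^6 = 64, 2^7 = 128.
Minimum N = 7.

7 bits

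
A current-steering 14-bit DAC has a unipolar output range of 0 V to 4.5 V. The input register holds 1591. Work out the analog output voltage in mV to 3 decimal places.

436.981 mV

LSB = 4.5 V / 2^14 = 274.66 µV.
V_out = 0 + 1591 × 0.000274658 V = 0.436981 V.
= 436.981 mV.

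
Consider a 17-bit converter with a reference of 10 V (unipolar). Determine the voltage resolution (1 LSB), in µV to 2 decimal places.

Full-scale span = 10 V.
LSB = 10 / 2^17 = 10 / 131072 = 7.62939e-05 V = 76.29 µV.

76.29 µV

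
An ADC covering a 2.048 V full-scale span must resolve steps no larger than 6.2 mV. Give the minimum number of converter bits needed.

9 bits

Number of steps required ≥ 2.048 V / 6.2 mV = 330.32.
Need 2^N ≥ 330.32; 2^8 = 256, 2^9 = 512.
Minimum N = 9.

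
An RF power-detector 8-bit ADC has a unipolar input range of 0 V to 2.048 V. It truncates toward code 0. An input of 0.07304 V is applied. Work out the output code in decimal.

code 9

With 256 levels over 2.048 V, one step is 8.000 mV.
(V_in − V_low)/LSB = (0.07304 − 0) / 0.008 = 9.130.
So the output code is 9.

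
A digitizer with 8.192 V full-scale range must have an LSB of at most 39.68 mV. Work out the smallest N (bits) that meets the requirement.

8 bits

Number of steps required ≥ 8.192 V / 39.68 mV = 206.45.
Need 2^N ≥ 206.45; 2^7 = 128, 2^8 = 256.
Minimum N = 8.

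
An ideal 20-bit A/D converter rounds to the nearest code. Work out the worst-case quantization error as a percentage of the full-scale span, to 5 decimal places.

0.00005 %

Rounding → worst-case error = ½ LSB = V_FS/2^21, so 100/2097152 = 4.76837e-05 % of full scale.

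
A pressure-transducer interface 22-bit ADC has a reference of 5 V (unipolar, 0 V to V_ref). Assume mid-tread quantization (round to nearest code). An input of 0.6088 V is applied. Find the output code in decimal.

With 4194304 levels over 5 V, one step is 1.19 µV.
(0.6088 − 0) / 1.19209e-06 = 510698.455 LSBs.
So the output code is 510698.

code 510698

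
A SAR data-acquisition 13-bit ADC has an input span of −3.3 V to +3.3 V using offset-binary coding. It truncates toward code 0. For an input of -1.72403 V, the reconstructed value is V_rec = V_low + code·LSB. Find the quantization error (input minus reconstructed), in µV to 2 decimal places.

91.09 µV

Step size: 6.6 V ÷ 2^13 = 0.806 mV.
(-1.72403 − (−3.3))/0.000805664 = 1956.1131; ⌊·⌋ gives code 1956.
Code 1956 maps back to (−3.3) + 1956×0.000805664 V = -1.7241211 V.
Error = -1.72403 − (−1.7241211) = 9.10938e-05 V = 91.09 µV.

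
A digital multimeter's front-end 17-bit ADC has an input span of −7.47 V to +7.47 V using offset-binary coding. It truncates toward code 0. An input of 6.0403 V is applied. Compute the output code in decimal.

code 118528

LSB = 14.94 V / 131072 = 113.98 µV.
Input sits at 118528.918 steps above V_low.
Floor → code 118528.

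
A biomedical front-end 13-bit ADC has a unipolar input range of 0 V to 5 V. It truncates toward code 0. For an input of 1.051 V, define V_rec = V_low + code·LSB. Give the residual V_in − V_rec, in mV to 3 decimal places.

Step size: 5 V ÷ 2^13 = 0.610 mV.
(V_in − V_low)/LSB = (1.051 − 0)/0.000610352 = 1721.9584 → code 1721 (floor).
Code 1721 maps back to 0 + 1721×0.000610352 V = 1.050415 V.
Error = 1.051 − 1.050415 = 0.000584961 V = 0.585 mV.

0.585 mV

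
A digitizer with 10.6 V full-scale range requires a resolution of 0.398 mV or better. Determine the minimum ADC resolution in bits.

15 bits

Number of steps required ≥ 10.6 V / 0.398 mV = 26633.17.
Need 2^N ≥ 26633.17; 2^14 = 16384, 2^15 = 32768.
Minimum N = 15.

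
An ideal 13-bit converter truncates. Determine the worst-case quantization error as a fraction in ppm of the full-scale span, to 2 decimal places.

Truncating → worst-case error = 1 LSB = V_FS/2^13, so 1e+06/8192 = 122.07 ppm of full scale.

122.07 ppm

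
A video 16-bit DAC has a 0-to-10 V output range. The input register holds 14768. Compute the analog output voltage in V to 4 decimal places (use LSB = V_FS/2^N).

LSB = 10 V / 2^16 = 152.59 µV.
V_out = 0 + 14768 × 0.000152588 V = 2.25342 V.

2.2534 V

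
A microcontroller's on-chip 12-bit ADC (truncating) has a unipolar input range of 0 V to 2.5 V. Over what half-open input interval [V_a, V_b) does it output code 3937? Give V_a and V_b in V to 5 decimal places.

LSB = 2.5/2^12 = 0.610 mV.
V_a = V_low + 3937·LSB = 2.40295 V; V_b = V_low + 3938·LSB = 2.40356 V.

[2.40295 V, 2.40356 V)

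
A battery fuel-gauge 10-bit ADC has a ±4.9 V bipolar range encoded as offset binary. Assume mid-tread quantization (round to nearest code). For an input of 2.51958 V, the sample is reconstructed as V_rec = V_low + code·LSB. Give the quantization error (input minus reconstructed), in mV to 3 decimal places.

One LSB is 9.8 V / 1024 = 9.570 mV.
Scaled input = 775.2704 LSBs, so code = 775.
V_rec = (−4.9) + 775·0.00957031 = 2.5169922 V.
Difference: 0.00258781 V → 2.588 mV.

2.588 mV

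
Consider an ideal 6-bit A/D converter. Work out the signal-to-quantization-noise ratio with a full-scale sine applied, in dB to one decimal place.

37.9 dB

SNR ≈ 6.02·N + 1.76 dB = 6.02·6 + 1.76 = 37.88 dB.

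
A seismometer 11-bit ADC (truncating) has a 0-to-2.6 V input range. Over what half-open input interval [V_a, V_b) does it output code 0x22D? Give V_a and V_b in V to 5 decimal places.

[0.70713 V, 0.70840 V)

LSB = 2.6/2^11 = 1.270 mV.
Code 0x22D = 557 decimal.
V_a = V_low + 557·LSB = 0.707129 V; V_b = V_low + 558·LSB = 0.708398 V.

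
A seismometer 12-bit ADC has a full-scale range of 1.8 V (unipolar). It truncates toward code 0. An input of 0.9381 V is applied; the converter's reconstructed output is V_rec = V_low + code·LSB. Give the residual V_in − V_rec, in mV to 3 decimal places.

LSB = 1.8/2^12 = 439.45 µV.
(0.9381 − 0)/0.000439453 = 2134.6987; ⌊·⌋ gives code 2134.
Reconstructed: 0.93779297 V.
V_in − V_rec = 0.000307031 V = 0.307 mV.

0.307 mV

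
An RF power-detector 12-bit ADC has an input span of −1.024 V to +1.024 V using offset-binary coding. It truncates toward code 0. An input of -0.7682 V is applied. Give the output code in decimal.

Full-scale span = 2.048 V; LSB = 2.048/2^12 = 0.500 mV.
(-0.7682 − (−1.024)) / 0.0005 = 511.600 LSBs.
So the output code is 511.

code 511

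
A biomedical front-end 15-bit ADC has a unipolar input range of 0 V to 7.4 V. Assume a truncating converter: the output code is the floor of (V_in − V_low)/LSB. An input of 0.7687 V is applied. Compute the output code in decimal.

code 3403

Full-scale span = 7.4 V; LSB = 7.4/2^15 = 225.83 µV.
(V_in − V_low)/LSB = (0.7687 − 0) / 0.00022583 = 3403.887.
So the output code is 3403.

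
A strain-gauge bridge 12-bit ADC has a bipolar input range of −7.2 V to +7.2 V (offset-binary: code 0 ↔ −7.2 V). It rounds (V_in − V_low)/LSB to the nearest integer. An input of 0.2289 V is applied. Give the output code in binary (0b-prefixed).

With 4096 levels over 14.4 V, one step is 3.516 mV.
Input sits at 2113.109 steps above V_low.
Round → code 2113.
In binary (0b-prefixed): 0b100001000001.

code 0b100001000001 (decimal 2113)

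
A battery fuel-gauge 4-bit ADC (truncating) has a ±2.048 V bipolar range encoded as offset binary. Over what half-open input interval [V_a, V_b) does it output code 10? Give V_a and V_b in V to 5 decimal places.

[0.51200 V, 0.76800 V)

LSB = 4.096/2^4 = 256.000 mV.
V_a = V_low + 10·LSB = 0.512 V; V_b = V_low + 11·LSB = 0.768 V.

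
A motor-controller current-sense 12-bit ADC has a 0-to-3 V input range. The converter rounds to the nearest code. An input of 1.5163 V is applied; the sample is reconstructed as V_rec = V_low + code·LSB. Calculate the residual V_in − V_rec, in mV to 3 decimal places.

0.187 mV

One LSB is 3 V / 4096 = 0.732 mV.
(V_in − V_low)/LSB = (1.5163 − 0)/0.000732422 = 2070.2549 → code 2070 (round).
Code 2070 maps back to 0 + 2070×0.000732422 V = 1.5161133 V.
V_in − V_rec = 0.000186719 V = 0.187 mV.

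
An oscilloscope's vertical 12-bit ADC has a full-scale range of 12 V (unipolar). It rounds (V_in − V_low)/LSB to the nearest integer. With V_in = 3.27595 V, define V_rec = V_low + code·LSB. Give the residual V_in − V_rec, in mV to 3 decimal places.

0.559 mV

One LSB is 12 V / 4096 = 2.930 mV.
(V_in − V_low)/LSB = (3.27595 − 0)/0.00292969 = 1118.1909 → code 1118 (round).
Reconstructed: 3.2753906 V.
Error = 3.27595 − 3.2753906 = 0.000559375 V = 0.559 mV.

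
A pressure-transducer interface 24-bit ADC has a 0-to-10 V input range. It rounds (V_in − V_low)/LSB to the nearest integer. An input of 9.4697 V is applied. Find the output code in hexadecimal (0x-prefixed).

code 0xF26CA0 (decimal 15887520)

With 16777216 levels over 10 V, one step is 0.60 µV.
(V_in − V_low)/LSB = (9.4697 − 0) / 5.96046e-07 = 15887520.236.
round(15887520.236) = 15887520.
In hexadecimal (0x-prefixed): 0xF26CA0.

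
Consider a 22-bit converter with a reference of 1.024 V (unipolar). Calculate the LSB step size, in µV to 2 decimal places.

0.24 µV

Full-scale span = 1.024 V.
LSB = 1.024 / 2^22 = 1.024 / 4194304 = 2.44141e-07 V = 0.24 µV.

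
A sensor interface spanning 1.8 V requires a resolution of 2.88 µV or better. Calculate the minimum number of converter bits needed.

Number of steps required ≥ 1.8 V / 2.88 µV = 625000.00.
Need 2^N ≥ 625000.00; 2^19 = 524288, 2^20 = 1048576.
Minimum N = 20.

20 bits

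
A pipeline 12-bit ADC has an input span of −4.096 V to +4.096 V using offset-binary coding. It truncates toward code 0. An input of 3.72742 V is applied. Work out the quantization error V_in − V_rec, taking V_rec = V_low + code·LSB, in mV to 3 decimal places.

Step size: 8.192 V ÷ 2^12 = 2.000 mV.
Scaled input = 3911.7100 LSBs, so code = 3911.
V_rec = (−4.096) + 3911·0.002 = 3.726 V.
V_in − V_rec = 0.00142 V = 1.420 mV.

1.420 mV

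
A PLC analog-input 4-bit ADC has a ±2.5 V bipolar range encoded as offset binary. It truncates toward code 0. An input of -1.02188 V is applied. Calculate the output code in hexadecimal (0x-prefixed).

Full-scale span = 5 V; LSB = 5/2^4 = 312.500 mV.
(-1.02188 − (−2.5)) / 0.3125 = 4.730 LSBs.
Floor → code 4.
In hexadecimal (0x-prefixed): 0x4.

code 0x4 (decimal 4)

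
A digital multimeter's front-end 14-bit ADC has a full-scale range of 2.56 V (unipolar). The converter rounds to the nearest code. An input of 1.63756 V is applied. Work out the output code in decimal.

code 10480

Full-scale span = 2.56 V; LSB = 2.56/2^14 = 156.25 µV.
(V_in − V_low)/LSB = (1.63756 − 0) / 0.00015625 = 10480.384.
So the output code is 10480.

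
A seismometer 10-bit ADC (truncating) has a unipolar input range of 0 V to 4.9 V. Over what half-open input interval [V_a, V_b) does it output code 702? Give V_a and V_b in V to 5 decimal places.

[3.35918 V, 3.36396 V)

LSB = 4.9/2^10 = 4.785 mV.
V_a = V_low + 702·LSB = 3.35918 V; V_b = V_low + 703·LSB = 3.36396 V.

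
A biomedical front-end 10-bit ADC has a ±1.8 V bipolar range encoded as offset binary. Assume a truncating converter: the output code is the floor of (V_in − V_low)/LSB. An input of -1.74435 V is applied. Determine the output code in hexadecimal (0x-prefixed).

code 0xF (decimal 15)

LSB = 3.6 V / 1024 = 3.516 mV.
(-1.74435 − (−1.8)) / 0.00351563 = 15.829 LSBs.
Floor → code 15.
In hexadecimal (0x-prefixed): 0xF.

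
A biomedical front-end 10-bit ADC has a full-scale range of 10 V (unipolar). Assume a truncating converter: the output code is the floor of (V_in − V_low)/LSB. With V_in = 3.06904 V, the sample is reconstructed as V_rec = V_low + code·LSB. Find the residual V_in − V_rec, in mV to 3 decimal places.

2.634 mV

LSB = 10/2^10 = 9.766 mV.
Scaled input = 314.2697 LSBs, so code = 314.
V_rec = 0 + 314·0.00976562 = 3.0664062 V.
Error = 3.06904 − 3.0664062 = 0.00263375 V = 2.634 mV.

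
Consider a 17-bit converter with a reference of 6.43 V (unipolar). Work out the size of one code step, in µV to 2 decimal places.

49.06 µV

Full-scale span = 6.43 V.
LSB = 6.43 / 2^17 = 6.43 / 131072 = 4.9057e-05 V = 49.06 µV.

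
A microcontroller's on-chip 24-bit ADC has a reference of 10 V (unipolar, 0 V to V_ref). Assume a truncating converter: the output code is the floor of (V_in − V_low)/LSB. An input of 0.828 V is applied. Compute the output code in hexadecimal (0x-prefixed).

code 0x153261 (decimal 1389153)

LSB = 10 V / 16777216 = 0.60 µV.
(0.828 − 0) / 5.96046e-07 = 1389153.485 LSBs.
So the output code is 1389153.
In hexadecimal (0x-prefixed): 0x153261.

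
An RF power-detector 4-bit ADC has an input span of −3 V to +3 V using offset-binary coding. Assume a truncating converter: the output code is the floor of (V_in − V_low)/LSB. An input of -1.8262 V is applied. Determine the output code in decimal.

Full-scale span = 6 V; LSB = 6/2^4 = 375.000 mV.
(V_in − V_low)/LSB = (-1.8262 − (−3)) / 0.375 = 3.130.
⌊·⌋(3.130) = 3.

code 3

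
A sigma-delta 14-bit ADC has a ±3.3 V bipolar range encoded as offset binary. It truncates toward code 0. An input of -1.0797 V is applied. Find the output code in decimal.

code 5511

Full-scale span = 6.6 V; LSB = 6.6/2^14 = 402.83 µV.
(V_in − V_low)/LSB = (-1.0797 − (−3.3)) / 0.000402832 = 5511.727.
⌊·⌋(5511.727) = 5511.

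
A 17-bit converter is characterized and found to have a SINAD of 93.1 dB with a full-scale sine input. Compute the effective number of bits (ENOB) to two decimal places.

ENOB = (SINAD − 1.76) / 6.02 = (93.1 − 1.76)/6.02 = 15.173.

15.17 bits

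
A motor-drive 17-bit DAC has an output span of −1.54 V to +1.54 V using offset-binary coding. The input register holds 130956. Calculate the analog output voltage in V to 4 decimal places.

LSB = 3.08 V / 2^17 = 23.50 µV.
V_out = (−1.54) + 130956 × 2.34985e-05 V = 1.53727 V.

1.5373 V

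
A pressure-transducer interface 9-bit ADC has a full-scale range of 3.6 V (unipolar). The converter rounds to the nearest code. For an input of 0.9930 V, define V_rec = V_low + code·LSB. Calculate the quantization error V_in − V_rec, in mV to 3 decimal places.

1.594 mV

Step size: 3.6 V ÷ 2^9 = 7.031 mV.
(0.9930 − 0)/0.00703125 = 141.2267; round gives code 141.
V_rec = 0 + 141·0.00703125 = 0.99140625 V.
Error = 0.9930 − 0.99140625 = 0.00159375 V = 1.594 mV.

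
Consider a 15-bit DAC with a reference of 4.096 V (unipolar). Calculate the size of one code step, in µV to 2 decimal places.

Full-scale span = 4.096 V.
LSB = 4.096 / 2^15 = 4.096 / 32768 = 0.000125 V = 125.00 µV.

125.00 µV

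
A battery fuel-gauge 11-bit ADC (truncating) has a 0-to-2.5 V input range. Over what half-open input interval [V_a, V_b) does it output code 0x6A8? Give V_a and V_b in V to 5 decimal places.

[2.08008 V, 2.08130 V)

LSB = 2.5/2^11 = 1.221 mV.
Code 0x6A8 = 1704 decimal.
V_a = V_low + 1704·LSB = 2.08008 V; V_b = V_low + 1705·LSB = 2.0813 V.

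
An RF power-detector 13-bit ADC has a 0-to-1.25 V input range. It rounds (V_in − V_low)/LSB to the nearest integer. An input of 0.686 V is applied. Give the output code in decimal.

With 8192 levels over 1.25 V, one step is 152.59 µV.
Input sits at 4495.770 steps above V_low.
round(4495.770) = 4496.

code 4496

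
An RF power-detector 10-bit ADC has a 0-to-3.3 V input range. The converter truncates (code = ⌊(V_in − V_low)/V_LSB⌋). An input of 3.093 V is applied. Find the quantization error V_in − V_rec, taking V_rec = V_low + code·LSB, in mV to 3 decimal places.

One LSB is 3.3 V / 1024 = 3.223 mV.
Scaled input = 959.7673 LSBs, so code = 959.
Reconstructed: 3.0905273 V.
Difference: 0.00247266 V → 2.473 mV.

2.473 mV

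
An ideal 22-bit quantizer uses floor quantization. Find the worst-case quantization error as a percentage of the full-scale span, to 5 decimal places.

Truncating → worst-case error = 1 LSB = V_FS/2^22, so 100/4194304 = 2.38419e-05 % of full scale.

0.00002 %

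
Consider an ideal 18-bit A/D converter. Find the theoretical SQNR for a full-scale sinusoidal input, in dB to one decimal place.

110.1 dB

SNR ≈ 6.02·N + 1.76 dB = 6.02·18 + 1.76 = 110.12 dB.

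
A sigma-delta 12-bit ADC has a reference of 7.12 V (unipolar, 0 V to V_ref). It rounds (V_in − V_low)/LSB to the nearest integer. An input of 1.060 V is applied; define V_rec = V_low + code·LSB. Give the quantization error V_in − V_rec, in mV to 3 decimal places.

-0.352 mV

One LSB is 7.12 V / 4096 = 1.738 mV.
Scaled input = 609.7978 LSBs, so code = 610.
Reconstructed: 1.0603516 V.
V_in − V_rec = -0.000351562 V = -0.352 mV.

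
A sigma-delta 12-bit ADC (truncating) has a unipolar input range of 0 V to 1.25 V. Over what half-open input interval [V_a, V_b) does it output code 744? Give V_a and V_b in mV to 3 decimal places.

LSB = 1.25/2^12 = 305.18 µV.
V_a = V_low + 744·LSB = 0.227051 V; V_b = V_low + 745·LSB = 0.227356 V.

[227.051 mV, 227.356 mV)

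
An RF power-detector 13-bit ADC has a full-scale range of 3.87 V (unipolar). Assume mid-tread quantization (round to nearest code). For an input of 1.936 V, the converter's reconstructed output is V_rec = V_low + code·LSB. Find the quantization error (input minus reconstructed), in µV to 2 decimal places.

Step size: 3.87 V ÷ 2^13 = 472.41 µV.
(1.936 − 0)/0.000472412 = 4098.1168; round gives code 4098.
Reconstructed: 1.9359448 V.
V_in − V_rec = 5.51758e-05 V = 55.18 µV.

55.18 µV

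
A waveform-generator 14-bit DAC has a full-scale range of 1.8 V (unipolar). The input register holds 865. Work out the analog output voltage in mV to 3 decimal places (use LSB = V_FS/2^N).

95.032 mV

LSB = 1.8 V / 2^14 = 109.86 µV.
V_out = 0 + 865 × 0.000109863 V = 0.0950317 V.
= 95.032 mV.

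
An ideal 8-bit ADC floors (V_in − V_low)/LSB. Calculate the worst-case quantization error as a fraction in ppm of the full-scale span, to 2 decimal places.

3906.25 ppm

Truncating → worst-case error = 1 LSB = V_FS/2^8, so 1e+06/256 = 3906.25 ppm of full scale.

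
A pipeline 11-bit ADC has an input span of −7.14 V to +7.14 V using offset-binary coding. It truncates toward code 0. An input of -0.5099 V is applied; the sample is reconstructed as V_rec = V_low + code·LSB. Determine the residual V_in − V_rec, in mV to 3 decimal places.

Step size: 14.28 V ÷ 2^11 = 6.973 mV.
Scaled input = 950.8715 LSBs, so code = 950.
Code 950 maps back to (−7.14) + 950×0.00697266 V = -0.51597656 V.
Difference: 0.00607656 V → 6.077 mV.

6.077 mV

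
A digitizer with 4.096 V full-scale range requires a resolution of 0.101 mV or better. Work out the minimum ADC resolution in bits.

16 bits

Number of steps required ≥ 4.096 V / 0.101 mV = 40554.46.
Need 2^N ≥ 40554.46; 2^15 = 32768, 2^16 = 65536.
Minimum N = 16.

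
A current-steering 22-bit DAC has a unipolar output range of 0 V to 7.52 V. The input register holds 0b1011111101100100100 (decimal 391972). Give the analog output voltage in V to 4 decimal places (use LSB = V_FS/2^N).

0.7028 V

LSB = 7.52 V / 2^22 = 1.79 µV.
Code 0b1011111101100100100 = 391972 decimal.
V_out = 0 + 391972 × 1.79291e-06 V = 0.70277 V.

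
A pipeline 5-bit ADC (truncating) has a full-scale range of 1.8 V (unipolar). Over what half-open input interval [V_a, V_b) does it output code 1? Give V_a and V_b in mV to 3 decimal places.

[56.250 mV, 112.500 mV)

LSB = 1.8/2^5 = 56.250 mV.
V_a = V_low + 1·LSB = 0.05625 V; V_b = V_low + 2·LSB = 0.1125 V.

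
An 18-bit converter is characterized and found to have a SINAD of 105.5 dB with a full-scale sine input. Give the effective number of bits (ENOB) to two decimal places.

17.23 bits

ENOB = (SINAD − 1.76) / 6.02 = (105.5 − 1.76)/6.02 = 17.233.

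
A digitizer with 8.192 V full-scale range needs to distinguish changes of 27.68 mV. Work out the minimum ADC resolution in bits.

Number of steps required ≥ 8.192 V / 27.68 mV = 295.95.
Need 2^N ≥ 295.95; 2^8 = 256, 2^9 = 512.
Minimum N = 9.

9 bits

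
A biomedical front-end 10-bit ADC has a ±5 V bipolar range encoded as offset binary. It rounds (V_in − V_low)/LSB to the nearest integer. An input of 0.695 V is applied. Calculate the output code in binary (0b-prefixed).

Full-scale span = 10 V; LSB = 10/2^10 = 9.766 mV.
(V_in − V_low)/LSB = (0.695 − (−5)) / 0.00976562 = 583.168.
So the output code is 583.
In binary (0b-prefixed): 0b1001000111.

code 0b1001000111 (decimal 583)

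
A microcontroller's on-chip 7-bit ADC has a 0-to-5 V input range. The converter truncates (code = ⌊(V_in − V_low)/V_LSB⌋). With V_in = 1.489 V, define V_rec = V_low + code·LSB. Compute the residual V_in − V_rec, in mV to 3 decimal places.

Step size: 5 V ÷ 2^7 = 39.062 mV.
Scaled input = 38.1184 LSBs, so code = 38.
Reconstructed: 1.484375 V.
V_in − V_rec = 0.004625 V = 4.625 mV.

4.625 mV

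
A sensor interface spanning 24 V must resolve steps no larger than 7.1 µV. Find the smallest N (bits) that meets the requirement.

22 bits

Number of steps required ≥ 24 V / 7.1 µV = 3380281.69.
Need 2^N ≥ 3380281.69; 2^21 = 2097152, 2^22 = 4194304.
Minimum N = 22.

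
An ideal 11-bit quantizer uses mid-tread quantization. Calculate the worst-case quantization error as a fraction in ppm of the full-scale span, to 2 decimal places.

Rounding → worst-case error = ½ LSB = V_FS/2^12, so 1e+06/4096 = 244.141 ppm of full scale.

244.14 ppm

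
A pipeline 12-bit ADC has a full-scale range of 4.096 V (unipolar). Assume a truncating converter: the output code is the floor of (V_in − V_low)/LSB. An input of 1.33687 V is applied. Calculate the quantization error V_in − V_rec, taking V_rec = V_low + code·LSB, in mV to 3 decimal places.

0.870 mV

Step size: 4.096 V ÷ 2^12 = 1.000 mV.
(V_in − V_low)/LSB = (1.33687 − 0)/0.001 = 1336.8700 → code 1336 (floor).
V_rec = 0 + 1336·0.001 = 1.336 V.
Difference: 0.00087 V → 0.870 mV.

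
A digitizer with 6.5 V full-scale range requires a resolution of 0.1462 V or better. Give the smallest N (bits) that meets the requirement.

Number of steps required ≥ 6.5 V / 0.1462 V = 44.46.
Need 2^N ≥ 44.46; 2^5 = 32, 2^6 = 64.
Minimum N = 6.

6 bits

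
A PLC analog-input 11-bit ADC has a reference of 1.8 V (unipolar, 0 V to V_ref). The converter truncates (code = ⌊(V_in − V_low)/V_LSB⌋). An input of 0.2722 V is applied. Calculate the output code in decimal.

code 309

With 2048 levels over 1.8 V, one step is 0.879 mV.
(V_in − V_low)/LSB = (0.2722 − 0) / 0.000878906 = 309.703.
So the output code is 309.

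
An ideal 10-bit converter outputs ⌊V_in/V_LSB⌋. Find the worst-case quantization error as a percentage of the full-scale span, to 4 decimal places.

Truncating → worst-case error = 1 LSB = V_FS/2^10, so 100/1024 = 0.0976562 % of full scale.

0.0977 %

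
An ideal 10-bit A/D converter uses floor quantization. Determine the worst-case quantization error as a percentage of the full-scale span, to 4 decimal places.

Truncating → worst-case error = 1 LSB = V_FS/2^10, so 100/1024 = 0.0976562 % of full scale.

0.0977 %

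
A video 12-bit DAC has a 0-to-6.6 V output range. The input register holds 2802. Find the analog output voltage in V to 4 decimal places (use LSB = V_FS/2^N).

LSB = 6.6 V / 2^12 = 1.611 mV.
V_out = 0 + 2802 × 0.00161133 V = 4.51494 V.

4.5149 V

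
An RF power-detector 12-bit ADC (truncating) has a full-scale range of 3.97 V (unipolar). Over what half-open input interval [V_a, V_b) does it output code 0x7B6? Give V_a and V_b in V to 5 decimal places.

[1.91328 V, 1.91425 V)

LSB = 3.97/2^12 = 0.969 mV.
Code 0x7B6 = 1974 decimal.
V_a = V_low + 1974·LSB = 1.91328 V; V_b = V_low + 1975·LSB = 1.91425 V.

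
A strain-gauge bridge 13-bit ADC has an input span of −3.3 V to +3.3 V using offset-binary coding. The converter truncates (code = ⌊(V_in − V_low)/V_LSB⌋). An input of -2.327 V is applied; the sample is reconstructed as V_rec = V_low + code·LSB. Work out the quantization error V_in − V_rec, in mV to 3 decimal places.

0.563 mV

One LSB is 6.6 V / 8192 = 0.806 mV.
Scaled input = 1207.6994 LSBs, so code = 1207.
V_rec = (−3.3) + 1207·0.000805664 = -2.3275635 V.
Difference: 0.000563477 V → 0.563 mV.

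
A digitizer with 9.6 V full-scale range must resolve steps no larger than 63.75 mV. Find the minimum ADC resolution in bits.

Number of steps required ≥ 9.6 V / 63.75 mV = 150.59.
Need 2^N ≥ 150.59; 2^7 = 128, 2^8 = 256.
Minimum N = 8.

8 bits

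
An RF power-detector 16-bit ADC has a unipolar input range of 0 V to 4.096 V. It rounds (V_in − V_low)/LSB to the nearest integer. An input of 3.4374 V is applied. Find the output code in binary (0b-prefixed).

With 65536 levels over 4.096 V, one step is 62.50 µV.
Input sits at 54998.400 steps above V_low.
So the output code is 54998.
In binary (0b-prefixed): 0b1101011011010110.

code 0b1101011011010110 (decimal 54998)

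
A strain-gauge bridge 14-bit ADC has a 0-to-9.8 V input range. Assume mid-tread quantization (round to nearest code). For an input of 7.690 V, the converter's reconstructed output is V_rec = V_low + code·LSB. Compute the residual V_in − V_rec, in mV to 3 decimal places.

0.254 mV

LSB = 9.8/2^14 = 0.598 mV.
(7.690 − 0)/0.000598145 = 12856.4245; round gives code 12856.
Reconstructed: 7.6897461 V.
Error = 7.690 − 7.6897461 = 0.000253906 V = 0.254 mV.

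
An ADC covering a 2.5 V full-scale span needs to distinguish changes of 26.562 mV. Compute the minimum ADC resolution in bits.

Number of steps required ≥ 2.5 V / 26.562 mV = 94.12.
Need 2^N ≥ 94.12; 2^6 = 64, 2^7 = 128.
Minimum N = 7.

7 bits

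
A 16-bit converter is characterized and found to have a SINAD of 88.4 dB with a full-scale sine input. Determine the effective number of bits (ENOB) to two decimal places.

14.39 bits

ENOB = (SINAD − 1.76) / 6.02 = (88.4 − 1.76)/6.02 = 14.392.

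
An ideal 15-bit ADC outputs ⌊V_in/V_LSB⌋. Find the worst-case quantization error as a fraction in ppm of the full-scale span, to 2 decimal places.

Truncating → worst-case error = 1 LSB = V_FS/2^15, so 1e+06/32768 = 30.5176 ppm of full scale.

30.52 ppm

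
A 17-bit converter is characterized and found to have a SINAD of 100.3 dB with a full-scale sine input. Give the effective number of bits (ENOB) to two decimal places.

ENOB = (SINAD − 1.76) / 6.02 = (100.3 − 1.76)/6.02 = 16.369.

16.37 bits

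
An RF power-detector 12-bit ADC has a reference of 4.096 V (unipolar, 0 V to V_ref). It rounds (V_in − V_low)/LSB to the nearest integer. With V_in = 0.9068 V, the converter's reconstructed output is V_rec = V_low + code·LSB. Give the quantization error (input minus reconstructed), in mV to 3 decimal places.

-0.200 mV

Step size: 4.096 V ÷ 2^12 = 1.000 mV.
(0.9068 − 0)/0.001 = 906.8000; round gives code 907.
Reconstructed: 0.907 V.
Difference: -0.0002 V → -0.200 mV.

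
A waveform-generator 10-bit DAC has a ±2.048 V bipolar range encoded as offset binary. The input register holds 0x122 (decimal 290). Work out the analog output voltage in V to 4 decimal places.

LSB = 4.096 V / 2^10 = 4.000 mV.
Code 0x122 = 290 decimal.
V_out = (−2.048) + 290 × 0.004 V = -0.888 V.

-0.8880 V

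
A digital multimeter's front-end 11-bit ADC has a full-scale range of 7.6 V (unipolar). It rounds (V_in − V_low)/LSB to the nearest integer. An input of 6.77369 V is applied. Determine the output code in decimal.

code 1825

LSB = 7.6 V / 2048 = 3.711 mV.
(V_in − V_low)/LSB = (6.77369 − 0) / 0.00371094 = 1825.331.
So the output code is 1825.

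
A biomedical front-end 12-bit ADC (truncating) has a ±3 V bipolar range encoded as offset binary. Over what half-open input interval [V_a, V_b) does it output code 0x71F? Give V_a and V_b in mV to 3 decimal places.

[-329.590 mV, -328.125 mV)

LSB = 6/2^12 = 1.465 mV.
Code 0x71F = 1823 decimal.
V_a = V_low + 1823·LSB = -0.32959 V; V_b = V_low + 1824·LSB = -0.328125 V.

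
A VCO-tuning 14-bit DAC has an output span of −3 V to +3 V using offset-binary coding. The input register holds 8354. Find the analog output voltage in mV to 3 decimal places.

LSB = 6 V / 2^14 = 366.21 µV.
V_out = (−3) + 8354 × 0.000366211 V = 0.0593262 V.
= 59.326 mV.

59.326 mV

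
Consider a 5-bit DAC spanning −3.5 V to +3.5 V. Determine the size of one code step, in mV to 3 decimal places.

218.750 mV

Full-scale span = 7 V.
LSB = 7 / 2^5 = 7 / 32 = 0.21875 V = 218.750 mV.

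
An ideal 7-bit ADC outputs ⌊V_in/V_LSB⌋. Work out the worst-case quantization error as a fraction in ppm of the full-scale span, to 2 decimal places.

Truncating → worst-case error = 1 LSB = V_FS/2^7, so 1e+06/128 = 7812.5 ppm of full scale.

7812.50 ppm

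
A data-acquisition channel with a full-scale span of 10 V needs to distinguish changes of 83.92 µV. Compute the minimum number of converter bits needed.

Number of steps required ≥ 10 V / 83.92 µV = 119161.11.
Need 2^N ≥ 119161.11; 2^16 = 65536, 2^17 = 131072.
Minimum N = 17.

17 bits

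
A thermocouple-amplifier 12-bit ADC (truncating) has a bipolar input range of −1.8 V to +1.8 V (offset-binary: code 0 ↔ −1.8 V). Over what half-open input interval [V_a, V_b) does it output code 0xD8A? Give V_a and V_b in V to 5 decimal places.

LSB = 3.6/2^12 = 0.879 mV.
Code 0xD8A = 3466 decimal.
V_a = V_low + 3466·LSB = 1.24629 V; V_b = V_low + 3467·LSB = 1.24717 V.

[1.24629 V, 1.24717 V)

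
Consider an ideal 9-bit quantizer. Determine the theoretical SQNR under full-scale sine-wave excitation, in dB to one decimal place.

55.9 dB

SNR ≈ 6.02·N + 1.76 dB = 6.02·9 + 1.76 = 55.94 dB.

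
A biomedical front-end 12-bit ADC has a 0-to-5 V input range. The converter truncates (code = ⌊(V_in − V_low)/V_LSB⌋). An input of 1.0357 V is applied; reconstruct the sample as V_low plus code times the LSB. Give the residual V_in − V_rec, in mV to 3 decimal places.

0.544 mV

LSB = 5/2^12 = 1.221 mV.
(V_in − V_low)/LSB = (1.0357 − 0)/0.0012207 = 848.4454 → code 848 (floor).
Code 848 maps back to 0 + 848×0.0012207 V = 1.0351562 V.
V_in − V_rec = 0.00054375 V = 0.544 mV.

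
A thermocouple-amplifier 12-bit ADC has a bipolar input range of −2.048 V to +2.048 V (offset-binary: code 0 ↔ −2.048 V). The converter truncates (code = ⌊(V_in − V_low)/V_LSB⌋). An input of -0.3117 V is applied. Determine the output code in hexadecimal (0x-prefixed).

With 4096 levels over 4.096 V, one step is 1.000 mV.
(V_in − V_low)/LSB = (-0.3117 − (−2.048)) / 0.001 = 1736.300.
Floor → code 1736.
In hexadecimal (0x-prefixed): 0x6C8.

code 0x6C8 (decimal 1736)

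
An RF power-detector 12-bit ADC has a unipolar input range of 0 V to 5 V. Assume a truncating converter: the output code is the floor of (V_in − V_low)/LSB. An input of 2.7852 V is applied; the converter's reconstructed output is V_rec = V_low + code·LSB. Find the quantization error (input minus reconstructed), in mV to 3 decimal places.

LSB = 5/2^12 = 1.221 mV.
(V_in − V_low)/LSB = (2.7852 − 0)/0.0012207 = 2281.6358 → code 2281 (floor).
V_rec = 0 + 2281·0.0012207 = 2.7844238 V.
Error = 2.7852 − 2.7844238 = 0.000776172 V = 0.776 mV.

0.776 mV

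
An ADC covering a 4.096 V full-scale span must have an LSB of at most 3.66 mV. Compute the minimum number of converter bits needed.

Number of steps required ≥ 4.096 V / 3.66 mV = 1119.13.
Need 2^N ≥ 1119.13; 2^10 = 1024, 2^11 = 2048.
Minimum N = 11.

11 bits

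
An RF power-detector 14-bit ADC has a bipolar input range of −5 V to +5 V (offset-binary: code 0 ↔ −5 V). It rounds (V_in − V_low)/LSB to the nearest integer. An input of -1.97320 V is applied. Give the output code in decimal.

code 4959

Full-scale span = 10 V; LSB = 10/2^14 = 0.610 mV.
(V_in − V_low)/LSB = (-1.97320 − (−5)) / 0.000610352 = 4959.109.
So the output code is 4959.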